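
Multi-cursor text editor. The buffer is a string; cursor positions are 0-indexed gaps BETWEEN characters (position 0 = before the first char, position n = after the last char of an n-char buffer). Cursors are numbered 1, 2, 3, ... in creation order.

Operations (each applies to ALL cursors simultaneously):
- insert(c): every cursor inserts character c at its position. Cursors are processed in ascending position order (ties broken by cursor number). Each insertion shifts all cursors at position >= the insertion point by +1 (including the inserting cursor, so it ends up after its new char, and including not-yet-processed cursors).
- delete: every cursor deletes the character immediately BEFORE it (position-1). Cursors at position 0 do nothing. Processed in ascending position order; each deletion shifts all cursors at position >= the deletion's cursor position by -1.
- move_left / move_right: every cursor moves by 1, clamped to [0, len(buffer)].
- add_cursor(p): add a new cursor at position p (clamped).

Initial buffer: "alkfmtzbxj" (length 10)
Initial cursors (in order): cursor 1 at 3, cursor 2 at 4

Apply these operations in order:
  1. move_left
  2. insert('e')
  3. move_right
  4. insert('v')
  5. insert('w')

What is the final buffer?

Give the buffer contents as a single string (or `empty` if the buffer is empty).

Answer: alekvwefvwmtzbxj

Derivation:
After op 1 (move_left): buffer="alkfmtzbxj" (len 10), cursors c1@2 c2@3, authorship ..........
After op 2 (insert('e')): buffer="alekefmtzbxj" (len 12), cursors c1@3 c2@5, authorship ..1.2.......
After op 3 (move_right): buffer="alekefmtzbxj" (len 12), cursors c1@4 c2@6, authorship ..1.2.......
After op 4 (insert('v')): buffer="alekvefvmtzbxj" (len 14), cursors c1@5 c2@8, authorship ..1.12.2......
After op 5 (insert('w')): buffer="alekvwefvwmtzbxj" (len 16), cursors c1@6 c2@10, authorship ..1.112.22......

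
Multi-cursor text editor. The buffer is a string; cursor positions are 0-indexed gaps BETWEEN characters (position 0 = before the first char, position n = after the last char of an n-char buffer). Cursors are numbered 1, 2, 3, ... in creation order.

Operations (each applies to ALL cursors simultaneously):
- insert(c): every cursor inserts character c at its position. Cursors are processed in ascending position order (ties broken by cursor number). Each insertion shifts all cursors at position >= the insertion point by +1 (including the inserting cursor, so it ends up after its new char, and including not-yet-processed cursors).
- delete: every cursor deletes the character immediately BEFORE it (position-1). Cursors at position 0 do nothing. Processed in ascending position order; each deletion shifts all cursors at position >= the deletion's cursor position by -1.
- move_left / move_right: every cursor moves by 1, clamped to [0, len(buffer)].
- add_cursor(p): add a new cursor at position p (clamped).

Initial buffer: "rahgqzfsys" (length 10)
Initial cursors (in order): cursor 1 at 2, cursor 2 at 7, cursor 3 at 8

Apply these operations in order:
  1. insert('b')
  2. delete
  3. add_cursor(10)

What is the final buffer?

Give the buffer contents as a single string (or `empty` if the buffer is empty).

Answer: rahgqzfsys

Derivation:
After op 1 (insert('b')): buffer="rabhgqzfbsbys" (len 13), cursors c1@3 c2@9 c3@11, authorship ..1.....2.3..
After op 2 (delete): buffer="rahgqzfsys" (len 10), cursors c1@2 c2@7 c3@8, authorship ..........
After op 3 (add_cursor(10)): buffer="rahgqzfsys" (len 10), cursors c1@2 c2@7 c3@8 c4@10, authorship ..........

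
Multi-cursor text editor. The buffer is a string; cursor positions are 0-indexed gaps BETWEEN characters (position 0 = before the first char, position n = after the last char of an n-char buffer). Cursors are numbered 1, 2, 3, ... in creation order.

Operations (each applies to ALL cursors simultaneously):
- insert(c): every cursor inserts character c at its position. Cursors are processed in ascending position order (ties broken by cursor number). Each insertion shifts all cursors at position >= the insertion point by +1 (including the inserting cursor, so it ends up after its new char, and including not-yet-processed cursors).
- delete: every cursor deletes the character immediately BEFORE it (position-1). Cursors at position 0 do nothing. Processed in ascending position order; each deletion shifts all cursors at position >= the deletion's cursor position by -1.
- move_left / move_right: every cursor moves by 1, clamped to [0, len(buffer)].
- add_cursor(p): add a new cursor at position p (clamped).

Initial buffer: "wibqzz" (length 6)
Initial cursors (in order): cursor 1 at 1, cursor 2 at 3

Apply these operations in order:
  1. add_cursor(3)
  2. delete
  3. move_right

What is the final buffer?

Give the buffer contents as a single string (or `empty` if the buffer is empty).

Answer: qzz

Derivation:
After op 1 (add_cursor(3)): buffer="wibqzz" (len 6), cursors c1@1 c2@3 c3@3, authorship ......
After op 2 (delete): buffer="qzz" (len 3), cursors c1@0 c2@0 c3@0, authorship ...
After op 3 (move_right): buffer="qzz" (len 3), cursors c1@1 c2@1 c3@1, authorship ...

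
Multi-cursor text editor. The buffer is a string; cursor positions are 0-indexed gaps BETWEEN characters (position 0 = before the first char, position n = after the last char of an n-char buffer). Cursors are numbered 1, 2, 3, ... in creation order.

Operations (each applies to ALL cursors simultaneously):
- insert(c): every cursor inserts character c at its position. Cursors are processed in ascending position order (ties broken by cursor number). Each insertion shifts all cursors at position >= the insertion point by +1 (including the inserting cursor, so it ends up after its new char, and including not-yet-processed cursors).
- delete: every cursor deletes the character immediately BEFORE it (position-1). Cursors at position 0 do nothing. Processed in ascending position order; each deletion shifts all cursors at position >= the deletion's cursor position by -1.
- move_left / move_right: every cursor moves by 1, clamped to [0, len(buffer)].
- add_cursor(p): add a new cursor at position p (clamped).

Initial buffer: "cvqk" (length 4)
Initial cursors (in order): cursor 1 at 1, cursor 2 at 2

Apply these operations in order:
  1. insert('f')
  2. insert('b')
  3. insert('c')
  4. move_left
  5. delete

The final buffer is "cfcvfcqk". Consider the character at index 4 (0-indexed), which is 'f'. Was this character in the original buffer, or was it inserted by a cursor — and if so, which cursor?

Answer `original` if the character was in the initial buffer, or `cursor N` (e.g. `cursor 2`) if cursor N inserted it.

After op 1 (insert('f')): buffer="cfvfqk" (len 6), cursors c1@2 c2@4, authorship .1.2..
After op 2 (insert('b')): buffer="cfbvfbqk" (len 8), cursors c1@3 c2@6, authorship .11.22..
After op 3 (insert('c')): buffer="cfbcvfbcqk" (len 10), cursors c1@4 c2@8, authorship .111.222..
After op 4 (move_left): buffer="cfbcvfbcqk" (len 10), cursors c1@3 c2@7, authorship .111.222..
After op 5 (delete): buffer="cfcvfcqk" (len 8), cursors c1@2 c2@5, authorship .11.22..
Authorship (.=original, N=cursor N): . 1 1 . 2 2 . .
Index 4: author = 2

Answer: cursor 2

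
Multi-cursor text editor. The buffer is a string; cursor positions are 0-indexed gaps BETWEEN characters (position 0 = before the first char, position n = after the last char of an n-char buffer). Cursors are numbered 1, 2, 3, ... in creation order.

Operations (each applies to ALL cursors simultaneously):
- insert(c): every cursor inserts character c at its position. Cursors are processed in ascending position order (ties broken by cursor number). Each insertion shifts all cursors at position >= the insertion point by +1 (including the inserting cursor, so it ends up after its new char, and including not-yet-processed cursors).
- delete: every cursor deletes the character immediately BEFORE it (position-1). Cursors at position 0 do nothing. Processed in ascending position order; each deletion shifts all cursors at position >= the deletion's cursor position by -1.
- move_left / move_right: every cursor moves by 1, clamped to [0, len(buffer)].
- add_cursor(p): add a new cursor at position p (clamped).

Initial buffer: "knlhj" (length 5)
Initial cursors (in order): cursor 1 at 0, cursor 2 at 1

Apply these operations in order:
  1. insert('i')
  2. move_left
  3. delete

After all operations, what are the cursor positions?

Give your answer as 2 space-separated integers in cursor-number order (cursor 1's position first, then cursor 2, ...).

After op 1 (insert('i')): buffer="ikinlhj" (len 7), cursors c1@1 c2@3, authorship 1.2....
After op 2 (move_left): buffer="ikinlhj" (len 7), cursors c1@0 c2@2, authorship 1.2....
After op 3 (delete): buffer="iinlhj" (len 6), cursors c1@0 c2@1, authorship 12....

Answer: 0 1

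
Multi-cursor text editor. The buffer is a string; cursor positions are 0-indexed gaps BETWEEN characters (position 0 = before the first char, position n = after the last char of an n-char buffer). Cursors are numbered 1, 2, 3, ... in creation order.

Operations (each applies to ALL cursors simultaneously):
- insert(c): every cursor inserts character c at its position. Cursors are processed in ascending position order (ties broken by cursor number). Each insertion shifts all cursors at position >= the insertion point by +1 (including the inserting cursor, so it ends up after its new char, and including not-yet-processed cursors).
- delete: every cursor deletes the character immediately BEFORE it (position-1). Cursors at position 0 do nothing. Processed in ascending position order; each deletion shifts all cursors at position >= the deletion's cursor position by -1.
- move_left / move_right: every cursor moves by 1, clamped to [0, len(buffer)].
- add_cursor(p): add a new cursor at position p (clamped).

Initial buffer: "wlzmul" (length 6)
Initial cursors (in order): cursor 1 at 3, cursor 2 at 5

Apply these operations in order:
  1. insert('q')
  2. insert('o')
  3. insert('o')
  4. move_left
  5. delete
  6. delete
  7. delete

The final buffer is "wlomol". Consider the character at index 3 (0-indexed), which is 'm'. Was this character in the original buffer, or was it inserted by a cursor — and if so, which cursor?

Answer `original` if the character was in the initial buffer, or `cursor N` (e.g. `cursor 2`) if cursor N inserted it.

Answer: original

Derivation:
After op 1 (insert('q')): buffer="wlzqmuql" (len 8), cursors c1@4 c2@7, authorship ...1..2.
After op 2 (insert('o')): buffer="wlzqomuqol" (len 10), cursors c1@5 c2@9, authorship ...11..22.
After op 3 (insert('o')): buffer="wlzqoomuqool" (len 12), cursors c1@6 c2@11, authorship ...111..222.
After op 4 (move_left): buffer="wlzqoomuqool" (len 12), cursors c1@5 c2@10, authorship ...111..222.
After op 5 (delete): buffer="wlzqomuqol" (len 10), cursors c1@4 c2@8, authorship ...11..22.
After op 6 (delete): buffer="wlzomuol" (len 8), cursors c1@3 c2@6, authorship ...1..2.
After op 7 (delete): buffer="wlomol" (len 6), cursors c1@2 c2@4, authorship ..1.2.
Authorship (.=original, N=cursor N): . . 1 . 2 .
Index 3: author = original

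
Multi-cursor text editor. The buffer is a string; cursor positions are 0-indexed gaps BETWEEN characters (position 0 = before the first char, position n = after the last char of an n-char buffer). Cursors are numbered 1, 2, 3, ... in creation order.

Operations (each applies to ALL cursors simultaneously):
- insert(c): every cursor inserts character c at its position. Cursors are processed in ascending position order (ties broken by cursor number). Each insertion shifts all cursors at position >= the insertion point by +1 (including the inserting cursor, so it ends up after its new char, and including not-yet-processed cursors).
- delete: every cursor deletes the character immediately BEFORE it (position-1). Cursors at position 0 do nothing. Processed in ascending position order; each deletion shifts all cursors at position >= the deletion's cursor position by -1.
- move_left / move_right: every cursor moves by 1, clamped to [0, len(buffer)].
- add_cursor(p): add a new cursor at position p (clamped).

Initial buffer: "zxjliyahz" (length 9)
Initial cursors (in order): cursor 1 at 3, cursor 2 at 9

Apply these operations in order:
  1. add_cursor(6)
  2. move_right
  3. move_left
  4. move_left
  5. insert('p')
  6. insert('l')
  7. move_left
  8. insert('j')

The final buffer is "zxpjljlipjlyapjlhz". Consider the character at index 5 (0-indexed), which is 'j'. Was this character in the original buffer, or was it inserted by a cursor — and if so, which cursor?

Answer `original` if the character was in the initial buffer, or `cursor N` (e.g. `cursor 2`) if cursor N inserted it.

Answer: original

Derivation:
After op 1 (add_cursor(6)): buffer="zxjliyahz" (len 9), cursors c1@3 c3@6 c2@9, authorship .........
After op 2 (move_right): buffer="zxjliyahz" (len 9), cursors c1@4 c3@7 c2@9, authorship .........
After op 3 (move_left): buffer="zxjliyahz" (len 9), cursors c1@3 c3@6 c2@8, authorship .........
After op 4 (move_left): buffer="zxjliyahz" (len 9), cursors c1@2 c3@5 c2@7, authorship .........
After op 5 (insert('p')): buffer="zxpjlipyaphz" (len 12), cursors c1@3 c3@7 c2@10, authorship ..1...3..2..
After op 6 (insert('l')): buffer="zxpljliplyaplhz" (len 15), cursors c1@4 c3@9 c2@13, authorship ..11...33..22..
After op 7 (move_left): buffer="zxpljliplyaplhz" (len 15), cursors c1@3 c3@8 c2@12, authorship ..11...33..22..
After op 8 (insert('j')): buffer="zxpjljlipjlyapjlhz" (len 18), cursors c1@4 c3@10 c2@15, authorship ..111...333..222..
Authorship (.=original, N=cursor N): . . 1 1 1 . . . 3 3 3 . . 2 2 2 . .
Index 5: author = original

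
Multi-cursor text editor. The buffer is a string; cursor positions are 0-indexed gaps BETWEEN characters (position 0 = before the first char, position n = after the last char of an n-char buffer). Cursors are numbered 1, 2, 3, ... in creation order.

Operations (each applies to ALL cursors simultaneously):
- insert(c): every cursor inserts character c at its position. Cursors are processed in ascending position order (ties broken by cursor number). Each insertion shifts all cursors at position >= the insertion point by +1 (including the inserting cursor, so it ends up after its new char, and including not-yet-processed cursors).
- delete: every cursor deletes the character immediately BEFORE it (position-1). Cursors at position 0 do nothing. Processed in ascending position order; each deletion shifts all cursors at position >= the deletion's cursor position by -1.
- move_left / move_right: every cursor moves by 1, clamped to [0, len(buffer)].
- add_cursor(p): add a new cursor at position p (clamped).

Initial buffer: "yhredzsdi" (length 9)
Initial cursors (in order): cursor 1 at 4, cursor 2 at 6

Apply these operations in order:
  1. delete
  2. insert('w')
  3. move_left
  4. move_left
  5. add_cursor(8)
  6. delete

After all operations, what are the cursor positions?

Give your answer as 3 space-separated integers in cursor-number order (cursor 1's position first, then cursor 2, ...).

After op 1 (delete): buffer="yhrdsdi" (len 7), cursors c1@3 c2@4, authorship .......
After op 2 (insert('w')): buffer="yhrwdwsdi" (len 9), cursors c1@4 c2@6, authorship ...1.2...
After op 3 (move_left): buffer="yhrwdwsdi" (len 9), cursors c1@3 c2@5, authorship ...1.2...
After op 4 (move_left): buffer="yhrwdwsdi" (len 9), cursors c1@2 c2@4, authorship ...1.2...
After op 5 (add_cursor(8)): buffer="yhrwdwsdi" (len 9), cursors c1@2 c2@4 c3@8, authorship ...1.2...
After op 6 (delete): buffer="yrdwsi" (len 6), cursors c1@1 c2@2 c3@5, authorship ...2..

Answer: 1 2 5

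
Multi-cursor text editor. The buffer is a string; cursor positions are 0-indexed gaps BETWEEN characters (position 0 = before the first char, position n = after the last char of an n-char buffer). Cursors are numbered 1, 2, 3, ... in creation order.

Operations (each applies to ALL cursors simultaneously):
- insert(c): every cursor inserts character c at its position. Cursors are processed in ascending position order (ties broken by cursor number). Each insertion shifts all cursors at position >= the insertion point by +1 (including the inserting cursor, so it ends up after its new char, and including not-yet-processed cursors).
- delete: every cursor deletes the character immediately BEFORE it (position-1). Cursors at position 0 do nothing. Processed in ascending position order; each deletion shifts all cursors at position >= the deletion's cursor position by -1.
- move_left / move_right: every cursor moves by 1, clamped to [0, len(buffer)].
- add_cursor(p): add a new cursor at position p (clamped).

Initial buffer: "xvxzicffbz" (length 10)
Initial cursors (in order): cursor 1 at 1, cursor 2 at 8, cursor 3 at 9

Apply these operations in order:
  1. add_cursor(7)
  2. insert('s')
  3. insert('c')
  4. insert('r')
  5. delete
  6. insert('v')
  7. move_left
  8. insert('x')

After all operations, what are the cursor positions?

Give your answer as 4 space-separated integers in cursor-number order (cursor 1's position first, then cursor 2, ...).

Answer: 4 19 24 14

Derivation:
After op 1 (add_cursor(7)): buffer="xvxzicffbz" (len 10), cursors c1@1 c4@7 c2@8 c3@9, authorship ..........
After op 2 (insert('s')): buffer="xsvxzicfsfsbsz" (len 14), cursors c1@2 c4@9 c2@11 c3@13, authorship .1......4.2.3.
After op 3 (insert('c')): buffer="xscvxzicfscfscbscz" (len 18), cursors c1@3 c4@11 c2@14 c3@17, authorship .11......44.22.33.
After op 4 (insert('r')): buffer="xscrvxzicfscrfscrbscrz" (len 22), cursors c1@4 c4@13 c2@17 c3@21, authorship .111......444.222.333.
After op 5 (delete): buffer="xscvxzicfscfscbscz" (len 18), cursors c1@3 c4@11 c2@14 c3@17, authorship .11......44.22.33.
After op 6 (insert('v')): buffer="xscvvxzicfscvfscvbscvz" (len 22), cursors c1@4 c4@13 c2@17 c3@21, authorship .111......444.222.333.
After op 7 (move_left): buffer="xscvvxzicfscvfscvbscvz" (len 22), cursors c1@3 c4@12 c2@16 c3@20, authorship .111......444.222.333.
After op 8 (insert('x')): buffer="xscxvvxzicfscxvfscxvbscxvz" (len 26), cursors c1@4 c4@14 c2@19 c3@24, authorship .1111......4444.2222.3333.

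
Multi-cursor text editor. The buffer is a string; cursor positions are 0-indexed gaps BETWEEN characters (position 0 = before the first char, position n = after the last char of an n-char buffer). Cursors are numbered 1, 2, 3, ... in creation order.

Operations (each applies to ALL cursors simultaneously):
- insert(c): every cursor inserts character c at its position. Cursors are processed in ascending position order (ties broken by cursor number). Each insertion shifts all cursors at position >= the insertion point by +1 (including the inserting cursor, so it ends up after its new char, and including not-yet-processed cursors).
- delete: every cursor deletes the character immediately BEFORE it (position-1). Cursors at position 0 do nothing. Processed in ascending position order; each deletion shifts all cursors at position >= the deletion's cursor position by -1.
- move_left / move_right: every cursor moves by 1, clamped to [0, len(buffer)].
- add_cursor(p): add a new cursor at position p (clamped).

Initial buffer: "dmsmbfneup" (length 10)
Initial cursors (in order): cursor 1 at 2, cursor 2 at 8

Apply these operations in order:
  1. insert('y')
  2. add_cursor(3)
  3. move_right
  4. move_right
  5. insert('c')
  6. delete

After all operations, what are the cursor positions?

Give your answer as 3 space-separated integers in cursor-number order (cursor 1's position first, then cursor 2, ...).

Answer: 5 12 5

Derivation:
After op 1 (insert('y')): buffer="dmysmbfneyup" (len 12), cursors c1@3 c2@10, authorship ..1......2..
After op 2 (add_cursor(3)): buffer="dmysmbfneyup" (len 12), cursors c1@3 c3@3 c2@10, authorship ..1......2..
After op 3 (move_right): buffer="dmysmbfneyup" (len 12), cursors c1@4 c3@4 c2@11, authorship ..1......2..
After op 4 (move_right): buffer="dmysmbfneyup" (len 12), cursors c1@5 c3@5 c2@12, authorship ..1......2..
After op 5 (insert('c')): buffer="dmysmccbfneyupc" (len 15), cursors c1@7 c3@7 c2@15, authorship ..1..13....2..2
After op 6 (delete): buffer="dmysmbfneyup" (len 12), cursors c1@5 c3@5 c2@12, authorship ..1......2..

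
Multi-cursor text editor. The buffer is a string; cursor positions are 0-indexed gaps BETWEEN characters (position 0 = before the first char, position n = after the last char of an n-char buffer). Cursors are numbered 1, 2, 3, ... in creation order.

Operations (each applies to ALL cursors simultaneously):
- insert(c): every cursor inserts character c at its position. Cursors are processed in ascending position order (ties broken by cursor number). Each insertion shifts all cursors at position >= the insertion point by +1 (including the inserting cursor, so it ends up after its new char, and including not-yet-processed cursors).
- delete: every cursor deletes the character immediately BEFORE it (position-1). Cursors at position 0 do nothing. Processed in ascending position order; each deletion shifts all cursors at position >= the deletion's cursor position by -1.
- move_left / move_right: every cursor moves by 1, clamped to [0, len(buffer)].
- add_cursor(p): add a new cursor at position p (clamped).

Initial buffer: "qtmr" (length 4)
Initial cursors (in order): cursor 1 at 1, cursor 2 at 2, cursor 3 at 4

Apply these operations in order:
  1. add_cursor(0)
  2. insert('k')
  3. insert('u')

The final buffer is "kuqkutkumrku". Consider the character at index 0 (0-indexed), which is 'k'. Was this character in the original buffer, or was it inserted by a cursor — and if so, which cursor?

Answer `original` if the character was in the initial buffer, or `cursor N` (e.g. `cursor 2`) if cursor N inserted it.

After op 1 (add_cursor(0)): buffer="qtmr" (len 4), cursors c4@0 c1@1 c2@2 c3@4, authorship ....
After op 2 (insert('k')): buffer="kqktkmrk" (len 8), cursors c4@1 c1@3 c2@5 c3@8, authorship 4.1.2..3
After op 3 (insert('u')): buffer="kuqkutkumrku" (len 12), cursors c4@2 c1@5 c2@8 c3@12, authorship 44.11.22..33
Authorship (.=original, N=cursor N): 4 4 . 1 1 . 2 2 . . 3 3
Index 0: author = 4

Answer: cursor 4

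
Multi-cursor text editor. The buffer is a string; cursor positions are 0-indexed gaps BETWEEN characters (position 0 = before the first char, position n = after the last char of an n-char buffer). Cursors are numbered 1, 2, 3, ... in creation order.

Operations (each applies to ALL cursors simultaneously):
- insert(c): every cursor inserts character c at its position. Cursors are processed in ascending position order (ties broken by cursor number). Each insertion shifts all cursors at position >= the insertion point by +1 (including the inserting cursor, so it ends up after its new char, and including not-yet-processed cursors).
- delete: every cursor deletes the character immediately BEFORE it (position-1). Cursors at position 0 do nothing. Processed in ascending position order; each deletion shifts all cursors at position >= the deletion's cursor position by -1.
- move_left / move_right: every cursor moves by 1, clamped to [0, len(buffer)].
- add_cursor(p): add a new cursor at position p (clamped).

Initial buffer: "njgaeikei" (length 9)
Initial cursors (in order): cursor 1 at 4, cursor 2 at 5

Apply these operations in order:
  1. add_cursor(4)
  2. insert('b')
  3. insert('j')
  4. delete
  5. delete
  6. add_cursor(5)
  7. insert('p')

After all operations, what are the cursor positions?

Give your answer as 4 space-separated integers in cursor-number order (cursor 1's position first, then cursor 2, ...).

After op 1 (add_cursor(4)): buffer="njgaeikei" (len 9), cursors c1@4 c3@4 c2@5, authorship .........
After op 2 (insert('b')): buffer="njgabbebikei" (len 12), cursors c1@6 c3@6 c2@8, authorship ....13.2....
After op 3 (insert('j')): buffer="njgabbjjebjikei" (len 15), cursors c1@8 c3@8 c2@11, authorship ....1313.22....
After op 4 (delete): buffer="njgabbebikei" (len 12), cursors c1@6 c3@6 c2@8, authorship ....13.2....
After op 5 (delete): buffer="njgaeikei" (len 9), cursors c1@4 c3@4 c2@5, authorship .........
After op 6 (add_cursor(5)): buffer="njgaeikei" (len 9), cursors c1@4 c3@4 c2@5 c4@5, authorship .........
After op 7 (insert('p')): buffer="njgappeppikei" (len 13), cursors c1@6 c3@6 c2@9 c4@9, authorship ....13.24....

Answer: 6 9 6 9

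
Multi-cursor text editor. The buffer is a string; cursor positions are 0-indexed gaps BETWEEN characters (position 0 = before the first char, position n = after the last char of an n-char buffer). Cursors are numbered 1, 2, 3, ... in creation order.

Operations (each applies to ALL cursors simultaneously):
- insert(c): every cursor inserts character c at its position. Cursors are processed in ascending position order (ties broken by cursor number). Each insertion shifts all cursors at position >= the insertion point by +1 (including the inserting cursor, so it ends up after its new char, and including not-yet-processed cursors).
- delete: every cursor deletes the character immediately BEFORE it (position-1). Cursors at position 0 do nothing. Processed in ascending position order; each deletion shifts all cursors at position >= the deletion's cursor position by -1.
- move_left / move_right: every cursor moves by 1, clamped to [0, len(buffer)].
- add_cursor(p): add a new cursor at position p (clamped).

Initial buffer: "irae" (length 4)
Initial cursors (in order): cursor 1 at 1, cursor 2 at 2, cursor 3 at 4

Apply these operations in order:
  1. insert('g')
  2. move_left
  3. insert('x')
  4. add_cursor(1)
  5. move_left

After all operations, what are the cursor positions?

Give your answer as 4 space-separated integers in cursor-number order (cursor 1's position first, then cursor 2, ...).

After op 1 (insert('g')): buffer="igrgaeg" (len 7), cursors c1@2 c2@4 c3@7, authorship .1.2..3
After op 2 (move_left): buffer="igrgaeg" (len 7), cursors c1@1 c2@3 c3@6, authorship .1.2..3
After op 3 (insert('x')): buffer="ixgrxgaexg" (len 10), cursors c1@2 c2@5 c3@9, authorship .11.22..33
After op 4 (add_cursor(1)): buffer="ixgrxgaexg" (len 10), cursors c4@1 c1@2 c2@5 c3@9, authorship .11.22..33
After op 5 (move_left): buffer="ixgrxgaexg" (len 10), cursors c4@0 c1@1 c2@4 c3@8, authorship .11.22..33

Answer: 1 4 8 0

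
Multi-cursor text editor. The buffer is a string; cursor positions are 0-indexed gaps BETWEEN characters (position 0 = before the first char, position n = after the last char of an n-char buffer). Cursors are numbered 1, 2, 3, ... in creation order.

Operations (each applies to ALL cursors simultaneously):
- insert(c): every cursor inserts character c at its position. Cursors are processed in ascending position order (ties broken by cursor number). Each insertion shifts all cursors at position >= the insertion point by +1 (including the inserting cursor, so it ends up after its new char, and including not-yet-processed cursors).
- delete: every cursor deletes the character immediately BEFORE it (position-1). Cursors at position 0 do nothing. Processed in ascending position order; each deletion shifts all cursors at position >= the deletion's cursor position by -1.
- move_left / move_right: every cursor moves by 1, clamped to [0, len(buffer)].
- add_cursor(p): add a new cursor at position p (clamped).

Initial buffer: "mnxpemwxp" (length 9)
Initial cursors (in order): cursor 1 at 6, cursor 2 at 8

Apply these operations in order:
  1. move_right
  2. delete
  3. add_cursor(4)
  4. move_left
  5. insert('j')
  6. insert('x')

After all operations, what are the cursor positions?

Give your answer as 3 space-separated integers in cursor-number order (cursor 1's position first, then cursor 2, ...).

After op 1 (move_right): buffer="mnxpemwxp" (len 9), cursors c1@7 c2@9, authorship .........
After op 2 (delete): buffer="mnxpemx" (len 7), cursors c1@6 c2@7, authorship .......
After op 3 (add_cursor(4)): buffer="mnxpemx" (len 7), cursors c3@4 c1@6 c2@7, authorship .......
After op 4 (move_left): buffer="mnxpemx" (len 7), cursors c3@3 c1@5 c2@6, authorship .......
After op 5 (insert('j')): buffer="mnxjpejmjx" (len 10), cursors c3@4 c1@7 c2@9, authorship ...3..1.2.
After op 6 (insert('x')): buffer="mnxjxpejxmjxx" (len 13), cursors c3@5 c1@9 c2@12, authorship ...33..11.22.

Answer: 9 12 5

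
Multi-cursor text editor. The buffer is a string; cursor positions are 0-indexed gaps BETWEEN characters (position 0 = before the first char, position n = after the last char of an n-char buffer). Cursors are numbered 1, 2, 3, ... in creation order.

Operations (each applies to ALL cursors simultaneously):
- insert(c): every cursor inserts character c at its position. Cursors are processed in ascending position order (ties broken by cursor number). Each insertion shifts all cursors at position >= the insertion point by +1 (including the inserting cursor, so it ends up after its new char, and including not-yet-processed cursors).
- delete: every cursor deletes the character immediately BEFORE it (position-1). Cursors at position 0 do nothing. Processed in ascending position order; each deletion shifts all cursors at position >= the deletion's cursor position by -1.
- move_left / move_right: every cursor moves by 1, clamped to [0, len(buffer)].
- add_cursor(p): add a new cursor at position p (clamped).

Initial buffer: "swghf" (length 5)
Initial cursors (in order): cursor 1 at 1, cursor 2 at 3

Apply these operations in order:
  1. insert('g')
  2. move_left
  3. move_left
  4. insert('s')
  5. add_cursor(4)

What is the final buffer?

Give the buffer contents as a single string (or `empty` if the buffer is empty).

Answer: ssgwsgghf

Derivation:
After op 1 (insert('g')): buffer="sgwgghf" (len 7), cursors c1@2 c2@5, authorship .1..2..
After op 2 (move_left): buffer="sgwgghf" (len 7), cursors c1@1 c2@4, authorship .1..2..
After op 3 (move_left): buffer="sgwgghf" (len 7), cursors c1@0 c2@3, authorship .1..2..
After op 4 (insert('s')): buffer="ssgwsgghf" (len 9), cursors c1@1 c2@5, authorship 1.1.2.2..
After op 5 (add_cursor(4)): buffer="ssgwsgghf" (len 9), cursors c1@1 c3@4 c2@5, authorship 1.1.2.2..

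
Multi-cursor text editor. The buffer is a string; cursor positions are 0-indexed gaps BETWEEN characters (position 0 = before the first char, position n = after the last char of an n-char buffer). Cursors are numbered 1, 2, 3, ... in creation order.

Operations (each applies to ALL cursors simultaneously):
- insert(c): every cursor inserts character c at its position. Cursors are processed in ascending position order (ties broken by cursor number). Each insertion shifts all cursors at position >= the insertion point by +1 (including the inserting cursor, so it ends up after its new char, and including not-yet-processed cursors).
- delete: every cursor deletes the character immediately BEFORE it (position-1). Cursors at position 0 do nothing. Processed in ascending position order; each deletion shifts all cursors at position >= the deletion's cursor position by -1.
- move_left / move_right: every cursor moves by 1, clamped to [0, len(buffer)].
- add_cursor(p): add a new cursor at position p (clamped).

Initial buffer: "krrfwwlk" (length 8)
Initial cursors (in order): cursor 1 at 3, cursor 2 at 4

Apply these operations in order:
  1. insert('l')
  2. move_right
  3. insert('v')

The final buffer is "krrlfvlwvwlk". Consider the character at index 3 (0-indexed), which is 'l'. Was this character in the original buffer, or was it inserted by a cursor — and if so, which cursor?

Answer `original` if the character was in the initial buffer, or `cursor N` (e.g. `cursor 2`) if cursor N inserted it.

Answer: cursor 1

Derivation:
After op 1 (insert('l')): buffer="krrlflwwlk" (len 10), cursors c1@4 c2@6, authorship ...1.2....
After op 2 (move_right): buffer="krrlflwwlk" (len 10), cursors c1@5 c2@7, authorship ...1.2....
After op 3 (insert('v')): buffer="krrlfvlwvwlk" (len 12), cursors c1@6 c2@9, authorship ...1.12.2...
Authorship (.=original, N=cursor N): . . . 1 . 1 2 . 2 . . .
Index 3: author = 1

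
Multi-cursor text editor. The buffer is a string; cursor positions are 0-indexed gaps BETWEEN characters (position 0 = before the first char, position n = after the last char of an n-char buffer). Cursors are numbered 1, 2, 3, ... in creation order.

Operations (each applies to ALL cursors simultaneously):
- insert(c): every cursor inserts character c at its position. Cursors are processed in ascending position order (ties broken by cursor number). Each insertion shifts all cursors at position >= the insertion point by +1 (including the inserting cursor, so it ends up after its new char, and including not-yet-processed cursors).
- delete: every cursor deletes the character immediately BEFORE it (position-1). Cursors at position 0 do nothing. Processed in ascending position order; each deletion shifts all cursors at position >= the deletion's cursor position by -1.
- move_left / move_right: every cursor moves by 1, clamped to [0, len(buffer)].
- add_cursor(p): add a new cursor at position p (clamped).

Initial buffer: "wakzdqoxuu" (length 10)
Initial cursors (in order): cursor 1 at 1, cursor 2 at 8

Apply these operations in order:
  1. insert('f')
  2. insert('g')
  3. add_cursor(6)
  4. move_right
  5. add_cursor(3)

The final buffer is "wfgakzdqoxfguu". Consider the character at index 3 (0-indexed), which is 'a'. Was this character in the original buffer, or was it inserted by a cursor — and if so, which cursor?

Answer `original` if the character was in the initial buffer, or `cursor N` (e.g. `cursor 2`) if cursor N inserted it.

After op 1 (insert('f')): buffer="wfakzdqoxfuu" (len 12), cursors c1@2 c2@10, authorship .1.......2..
After op 2 (insert('g')): buffer="wfgakzdqoxfguu" (len 14), cursors c1@3 c2@12, authorship .11.......22..
After op 3 (add_cursor(6)): buffer="wfgakzdqoxfguu" (len 14), cursors c1@3 c3@6 c2@12, authorship .11.......22..
After op 4 (move_right): buffer="wfgakzdqoxfguu" (len 14), cursors c1@4 c3@7 c2@13, authorship .11.......22..
After op 5 (add_cursor(3)): buffer="wfgakzdqoxfguu" (len 14), cursors c4@3 c1@4 c3@7 c2@13, authorship .11.......22..
Authorship (.=original, N=cursor N): . 1 1 . . . . . . . 2 2 . .
Index 3: author = original

Answer: original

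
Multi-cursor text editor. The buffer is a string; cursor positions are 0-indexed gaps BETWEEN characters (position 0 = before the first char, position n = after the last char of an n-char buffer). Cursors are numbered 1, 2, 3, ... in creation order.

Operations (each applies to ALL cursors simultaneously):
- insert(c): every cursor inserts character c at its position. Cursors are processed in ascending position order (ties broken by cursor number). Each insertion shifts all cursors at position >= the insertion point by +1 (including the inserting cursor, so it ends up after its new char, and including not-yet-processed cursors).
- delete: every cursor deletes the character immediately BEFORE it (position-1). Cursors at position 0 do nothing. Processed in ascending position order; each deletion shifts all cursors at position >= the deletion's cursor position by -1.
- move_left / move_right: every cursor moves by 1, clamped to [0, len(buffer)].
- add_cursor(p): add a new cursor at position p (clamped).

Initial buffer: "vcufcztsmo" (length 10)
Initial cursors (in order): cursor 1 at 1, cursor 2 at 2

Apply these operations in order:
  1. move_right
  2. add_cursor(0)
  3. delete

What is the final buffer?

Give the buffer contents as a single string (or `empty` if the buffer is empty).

After op 1 (move_right): buffer="vcufcztsmo" (len 10), cursors c1@2 c2@3, authorship ..........
After op 2 (add_cursor(0)): buffer="vcufcztsmo" (len 10), cursors c3@0 c1@2 c2@3, authorship ..........
After op 3 (delete): buffer="vfcztsmo" (len 8), cursors c3@0 c1@1 c2@1, authorship ........

Answer: vfcztsmo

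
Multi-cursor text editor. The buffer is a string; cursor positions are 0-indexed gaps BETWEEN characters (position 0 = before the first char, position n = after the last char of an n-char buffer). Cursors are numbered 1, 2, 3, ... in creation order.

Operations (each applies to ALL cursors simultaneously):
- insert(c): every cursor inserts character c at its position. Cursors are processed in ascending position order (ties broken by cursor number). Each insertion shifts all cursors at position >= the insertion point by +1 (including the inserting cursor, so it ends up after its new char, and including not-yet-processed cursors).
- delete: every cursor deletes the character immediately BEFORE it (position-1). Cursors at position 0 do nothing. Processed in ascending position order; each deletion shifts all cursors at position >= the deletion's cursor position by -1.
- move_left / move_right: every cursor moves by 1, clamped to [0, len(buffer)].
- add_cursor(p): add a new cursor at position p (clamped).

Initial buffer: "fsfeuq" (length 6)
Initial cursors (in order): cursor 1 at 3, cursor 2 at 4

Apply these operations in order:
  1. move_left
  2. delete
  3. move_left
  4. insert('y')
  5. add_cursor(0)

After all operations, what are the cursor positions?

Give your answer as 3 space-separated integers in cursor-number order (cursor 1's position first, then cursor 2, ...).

Answer: 2 2 0

Derivation:
After op 1 (move_left): buffer="fsfeuq" (len 6), cursors c1@2 c2@3, authorship ......
After op 2 (delete): buffer="feuq" (len 4), cursors c1@1 c2@1, authorship ....
After op 3 (move_left): buffer="feuq" (len 4), cursors c1@0 c2@0, authorship ....
After op 4 (insert('y')): buffer="yyfeuq" (len 6), cursors c1@2 c2@2, authorship 12....
After op 5 (add_cursor(0)): buffer="yyfeuq" (len 6), cursors c3@0 c1@2 c2@2, authorship 12....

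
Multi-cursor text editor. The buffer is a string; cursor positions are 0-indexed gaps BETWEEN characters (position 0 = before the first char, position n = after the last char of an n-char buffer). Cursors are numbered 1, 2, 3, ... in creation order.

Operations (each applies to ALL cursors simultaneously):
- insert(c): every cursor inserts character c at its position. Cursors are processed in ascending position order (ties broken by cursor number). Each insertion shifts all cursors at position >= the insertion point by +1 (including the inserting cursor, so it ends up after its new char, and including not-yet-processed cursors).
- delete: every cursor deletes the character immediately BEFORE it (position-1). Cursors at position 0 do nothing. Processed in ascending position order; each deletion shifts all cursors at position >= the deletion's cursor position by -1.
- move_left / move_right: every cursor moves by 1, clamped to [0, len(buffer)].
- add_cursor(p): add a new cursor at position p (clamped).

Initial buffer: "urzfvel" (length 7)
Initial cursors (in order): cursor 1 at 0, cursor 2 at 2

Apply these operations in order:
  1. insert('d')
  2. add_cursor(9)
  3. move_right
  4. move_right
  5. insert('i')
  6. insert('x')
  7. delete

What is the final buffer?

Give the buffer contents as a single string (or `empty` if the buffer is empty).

After op 1 (insert('d')): buffer="durdzfvel" (len 9), cursors c1@1 c2@4, authorship 1..2.....
After op 2 (add_cursor(9)): buffer="durdzfvel" (len 9), cursors c1@1 c2@4 c3@9, authorship 1..2.....
After op 3 (move_right): buffer="durdzfvel" (len 9), cursors c1@2 c2@5 c3@9, authorship 1..2.....
After op 4 (move_right): buffer="durdzfvel" (len 9), cursors c1@3 c2@6 c3@9, authorship 1..2.....
After op 5 (insert('i')): buffer="duridzfiveli" (len 12), cursors c1@4 c2@8 c3@12, authorship 1..12..2...3
After op 6 (insert('x')): buffer="durixdzfixvelix" (len 15), cursors c1@5 c2@10 c3@15, authorship 1..112..22...33
After op 7 (delete): buffer="duridzfiveli" (len 12), cursors c1@4 c2@8 c3@12, authorship 1..12..2...3

Answer: duridzfiveli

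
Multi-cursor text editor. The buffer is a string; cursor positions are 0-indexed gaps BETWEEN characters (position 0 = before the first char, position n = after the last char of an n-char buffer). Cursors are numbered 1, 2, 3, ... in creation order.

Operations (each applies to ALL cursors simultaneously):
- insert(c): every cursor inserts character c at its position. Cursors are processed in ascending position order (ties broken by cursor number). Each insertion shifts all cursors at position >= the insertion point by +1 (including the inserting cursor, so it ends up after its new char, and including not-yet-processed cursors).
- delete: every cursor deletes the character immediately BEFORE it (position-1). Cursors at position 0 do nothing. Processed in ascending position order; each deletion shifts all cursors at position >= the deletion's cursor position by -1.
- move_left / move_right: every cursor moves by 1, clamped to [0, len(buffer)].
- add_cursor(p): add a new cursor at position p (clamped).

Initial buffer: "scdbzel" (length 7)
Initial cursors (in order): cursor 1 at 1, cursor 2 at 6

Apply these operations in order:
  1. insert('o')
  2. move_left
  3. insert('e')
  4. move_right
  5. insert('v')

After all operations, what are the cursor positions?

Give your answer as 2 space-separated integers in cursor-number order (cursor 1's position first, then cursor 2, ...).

After op 1 (insert('o')): buffer="socdbzeol" (len 9), cursors c1@2 c2@8, authorship .1.....2.
After op 2 (move_left): buffer="socdbzeol" (len 9), cursors c1@1 c2@7, authorship .1.....2.
After op 3 (insert('e')): buffer="seocdbzeeol" (len 11), cursors c1@2 c2@9, authorship .11.....22.
After op 4 (move_right): buffer="seocdbzeeol" (len 11), cursors c1@3 c2@10, authorship .11.....22.
After op 5 (insert('v')): buffer="seovcdbzeeovl" (len 13), cursors c1@4 c2@12, authorship .111.....222.

Answer: 4 12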